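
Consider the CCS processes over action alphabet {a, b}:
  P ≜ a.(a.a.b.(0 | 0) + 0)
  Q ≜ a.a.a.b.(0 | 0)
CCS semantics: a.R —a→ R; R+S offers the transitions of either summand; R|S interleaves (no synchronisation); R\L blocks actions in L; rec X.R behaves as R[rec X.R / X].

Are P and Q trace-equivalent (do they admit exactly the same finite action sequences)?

LTS(P): 5 reachable states
  m0 = a.(a.a.b.(0 | 0) + 0) :: —a→ m1
  m1 = a.a.b.(0 | 0) + 0 :: —a→ m2
  m2 = a.b.(0 | 0) :: —a→ m3
  m3 = b.(0 | 0) :: —b→ m4
  m4 = 0 | 0 :: ∅
LTS(Q): 5 reachable states
  n0 = a.a.a.b.(0 | 0) :: —a→ n1
  n1 = a.a.b.(0 | 0) :: —a→ n2
  n2 = a.b.(0 | 0) :: —a→ n3
  n3 = b.(0 | 0) :: —b→ n4
  n4 = 0 | 0 :: ∅
Coarsest stable partition (strong bisimilarity classes):
  B0 = {m0, n0}
  B1 = {m1, n1}
  B2 = {m2, n2}
  B3 = {m3, n3}
  B4 = {m4, n4}
m0 ∈ B0, n0 ∈ B0 → same block
Bisimilar ⇒ trace-equivalent.

traces(P) = traces(Q)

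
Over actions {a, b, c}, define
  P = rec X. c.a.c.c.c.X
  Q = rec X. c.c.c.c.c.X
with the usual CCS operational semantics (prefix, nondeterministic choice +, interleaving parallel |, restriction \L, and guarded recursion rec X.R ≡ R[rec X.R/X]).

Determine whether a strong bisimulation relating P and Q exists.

not bisimilar

Reachable graph of P (5 states):
  u0 = rec X. c.a.c.c.c.X → —c→ u1
  u1 = a.c.c.c.(rec X. c.a.c.c.c.X) → —a→ u2
  u2 = c.c.c.(rec X. c.a.c.c.c.X) → —c→ u3
  u3 = c.c.(rec X. c.a.c.c.c.X) → —c→ u4
  u4 = c.(rec X. c.a.c.c.c.X) → —c→ u0
Reachable graph of Q (5 states):
  v0 = rec X. c.c.c.c.c.X → —c→ v1
  v1 = c.c.c.c.(rec X. c.c.c.c.c.X) → —c→ v2
  v2 = c.c.c.(rec X. c.c.c.c.c.X) → —c→ v3
  v3 = c.c.(rec X. c.c.c.c.c.X) → —c→ v4
  v4 = c.(rec X. c.c.c.c.c.X) → —c→ v0
Coarsest stable partition (strong bisimilarity classes):
  B0 = {u0}
  B1 = {u1}
  B2 = {u2}
  B3 = {u3}
  B4 = {u4}
  B5 = {v0, v1, v2, v3, v4}
u0 ∈ B0, v0 ∈ B5 → different blocks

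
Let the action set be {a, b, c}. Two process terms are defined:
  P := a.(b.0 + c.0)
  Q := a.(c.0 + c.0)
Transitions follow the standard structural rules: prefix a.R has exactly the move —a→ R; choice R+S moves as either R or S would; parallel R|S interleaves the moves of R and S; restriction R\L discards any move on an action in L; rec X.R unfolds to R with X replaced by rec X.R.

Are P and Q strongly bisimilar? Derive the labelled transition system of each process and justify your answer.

P ≁ Q

P's transition system — 3 states:
  m0 = a.(b.0 + c.0) has moves —a→ m1
  m1 = b.0 + c.0 has moves —b→ m2, —c→ m2
  m2 = 0 has moves deadlocked
Q's transition system — 3 states:
  n0 = a.(c.0 + c.0) has moves —a→ n1
  n1 = c.0 + c.0 has moves —c→ n2
  n2 = 0 has moves deadlocked
Coarsest stable partition (strong bisimilarity classes):
  B0 = {m0}
  B1 = {m1}
  B2 = {m2, n2}
  B3 = {n0}
  B4 = {n1}
m0 ∈ B0, n0 ∈ B3 → different blocks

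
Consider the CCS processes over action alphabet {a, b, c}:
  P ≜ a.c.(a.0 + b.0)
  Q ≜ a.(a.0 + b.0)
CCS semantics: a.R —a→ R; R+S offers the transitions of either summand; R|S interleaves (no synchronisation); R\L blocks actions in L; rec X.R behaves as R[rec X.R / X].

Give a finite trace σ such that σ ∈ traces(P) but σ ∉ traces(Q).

ac

LTS(P): 4 reachable states
  m0 = a.c.(a.0 + b.0) has moves =a=> m1
  m1 = c.(a.0 + b.0) has moves =c=> m2
  m2 = a.0 + b.0 has moves =a=> m3, =b=> m3
  m3 = 0 has moves ∅
LTS(Q): 3 reachable states
  n0 = a.(a.0 + b.0) has moves =a=> n1
  n1 = a.0 + b.0 has moves =a=> n2, =b=> n2
  n2 = 0 has moves ∅
Executing ac from P (initial set {m0}):
  after a @ step 1: {m1}
  after c @ step 2: {m2}
  P completes σ.
Executing ac from Q (initial set {n0}):
  after a @ step 1: {n1}
  after c @ step 2: ∅  — Q cannot continue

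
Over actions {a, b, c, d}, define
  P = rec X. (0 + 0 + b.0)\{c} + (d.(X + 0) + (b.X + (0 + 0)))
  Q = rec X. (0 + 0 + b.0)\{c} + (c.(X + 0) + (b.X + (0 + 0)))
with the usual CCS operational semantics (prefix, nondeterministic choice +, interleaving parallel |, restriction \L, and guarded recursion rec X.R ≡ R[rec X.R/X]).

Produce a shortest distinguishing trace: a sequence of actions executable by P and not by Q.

d

P's transition system — 3 states:
  s0 = rec X. (0 + 0 + b.0)\{c} + (d.(X + 0) + (b.X + (0 + 0))) ⊢ -b-> s0, -b-> s1, -d-> s2
  s1 = 0\{c} ⊢ ·
  s2 = (rec X. (0 + 0 + b.0)\{c} + (d.(X + 0) + (b.X + (0 + 0)))) + 0 ⊢ -b-> s0, -b-> s1, -d-> s2
Q's transition system — 3 states:
  t0 = rec X. (0 + 0 + b.0)\{c} + (c.(X + 0) + (b.X + (0 + 0))) ⊢ -b-> t0, -b-> t1, -c-> t2
  t1 = 0\{c} ⊢ ·
  t2 = (rec X. (0 + 0 + b.0)\{c} + (c.(X + 0) + (b.X + (0 + 0)))) + 0 ⊢ -b-> t0, -b-> t1, -c-> t2
Trace ⟨d⟩ through P, begin at {s0}:
  [1] d ⇒ {s2}
  — P admits the full trace.
Trace ⟨d⟩ through Q, begin at {t0}:
  [1] d ⇒ ∅  — Q cannot continue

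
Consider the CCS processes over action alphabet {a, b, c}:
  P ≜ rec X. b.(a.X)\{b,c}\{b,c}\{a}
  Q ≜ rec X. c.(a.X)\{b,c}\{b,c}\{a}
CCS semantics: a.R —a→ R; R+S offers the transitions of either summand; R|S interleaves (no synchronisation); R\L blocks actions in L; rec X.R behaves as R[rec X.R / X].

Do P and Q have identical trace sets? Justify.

Reachable graph of P (2 states):
  p0 = rec X. b.(a.X)\{b,c}\{b,c}\{a} has moves =b=> p1
  p1 = (a.(rec X. b.(a.X)\{b,c}\{b,c}\{a}))\{b,c}\{b,c}\{a} has moves stopped
Reachable graph of Q (2 states):
  q0 = rec X. c.(a.X)\{b,c}\{b,c}\{a} has moves =c=> q1
  q1 = (a.(rec X. c.(a.X)\{b,c}\{b,c}\{a}))\{b,c}\{b,c}\{a} has moves stopped
Trace ⟨b⟩ through P, begin at {p0}:
  step 1 (b): {p1}
  P completes σ.
Trace ⟨b⟩ through Q, begin at {q0}:
  step 1 (b): ∅  — Q cannot continue

NO — witness ⟨b⟩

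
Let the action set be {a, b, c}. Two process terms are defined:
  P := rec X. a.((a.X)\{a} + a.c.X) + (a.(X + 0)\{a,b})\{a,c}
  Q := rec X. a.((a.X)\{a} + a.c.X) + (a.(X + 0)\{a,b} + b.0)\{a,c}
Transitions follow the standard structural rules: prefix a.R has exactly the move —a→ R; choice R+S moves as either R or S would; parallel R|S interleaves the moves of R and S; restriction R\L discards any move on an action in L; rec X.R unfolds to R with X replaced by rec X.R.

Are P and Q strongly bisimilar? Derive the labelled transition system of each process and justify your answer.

LTS(P): 3 reachable states
  p0 = rec X. a.((a.X)\{a} + a.c.X) + (a.(X + 0)\{a,b})\{a,c} has moves --a--▸ p1
  p1 = (a.(rec X. a.((a.X)\{a} + a.c.X) + (a.(X + 0)\{a,b})\{a,c}))\{a} + a.c.(rec X. a.((a.X)\{a} + a.c.X) + (a.(X + 0)\{a,b})\{a,c}) has moves --a--▸ p2
  p2 = c.(rec X. a.((a.X)\{a} + a.c.X) + (a.(X + 0)\{a,b})\{a,c}) has moves --c--▸ p0
LTS(Q): 4 reachable states
  q0 = rec X. a.((a.X)\{a} + a.c.X) + (a.(X + 0)\{a,b} + b.0)\{a,c} has moves --a--▸ q1, --b--▸ q2
  q1 = (a.(rec X. a.((a.X)\{a} + a.c.X) + (a.(X + 0)\{a,b} + b.0)\{a,c}))\{a} + a.c.(rec X. a.((a.X)\{a} + a.c.X) + (a.(X + 0)\{a,b} + b.0)\{a,c}) has moves --a--▸ q3
  q2 = 0\{a,c} has moves (no moves)
  q3 = c.(rec X. a.((a.X)\{a} + a.c.X) + (a.(X + 0)\{a,b} + b.0)\{a,c}) has moves --c--▸ q0
Partition-refinement fixed point:
  B0 = {p0}
  B1 = {p1}
  B2 = {p2}
  B3 = {q0}
  B4 = {q2}
  B5 = {q1}
  B6 = {q3}
p0 ∈ B0, q0 ∈ B3 → different blocks

P ≁ Q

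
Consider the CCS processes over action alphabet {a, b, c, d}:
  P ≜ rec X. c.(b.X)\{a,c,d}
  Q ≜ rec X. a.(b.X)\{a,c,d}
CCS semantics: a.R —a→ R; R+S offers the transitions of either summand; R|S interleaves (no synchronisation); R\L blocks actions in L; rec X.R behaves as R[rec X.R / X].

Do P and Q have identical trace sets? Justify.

P's transition system — 3 states:
  m0 = rec X. c.(b.X)\{a,c,d} ⊢ --c--▸ m1
  m1 = (b.(rec X. c.(b.X)\{a,c,d}))\{a,c,d} ⊢ --b--▸ m2
  m2 = (rec X. c.(b.X)\{a,c,d})\{a,c,d} ⊢ ∅
Q's transition system — 3 states:
  n0 = rec X. a.(b.X)\{a,c,d} ⊢ --a--▸ n1
  n1 = (b.(rec X. a.(b.X)\{a,c,d}))\{a,c,d} ⊢ --b--▸ n2
  n2 = (rec X. a.(b.X)\{a,c,d})\{a,c,d} ⊢ ∅
Executing c from P (initial set {m0}):
  [1] c ⇒ {m1}
  — P admits the full trace.
Executing c from Q (initial set {n0}):
  [1] c ⇒ ∅  — Q cannot continue

traces(P) ≠ traces(Q) — witness ⟨c⟩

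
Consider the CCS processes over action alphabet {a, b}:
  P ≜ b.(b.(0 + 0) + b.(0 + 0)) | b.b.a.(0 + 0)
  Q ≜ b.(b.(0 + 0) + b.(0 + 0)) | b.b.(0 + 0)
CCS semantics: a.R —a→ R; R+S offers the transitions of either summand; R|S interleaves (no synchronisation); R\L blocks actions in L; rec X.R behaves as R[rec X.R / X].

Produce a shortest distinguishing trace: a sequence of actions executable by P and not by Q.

LTS(P): 12 reachable states
  m0 = b.(b.(0 + 0) + b.(0 + 0)) | b.b.a.(0 + 0) ⊢ —b→ m1, —b→ m2
  m1 = (b.(0 + 0) + b.(0 + 0)) | b.b.a.(0 + 0) ⊢ —b→ m3, —b→ m4
  m2 = b.(b.(0 + 0) + b.(0 + 0)) | b.a.(0 + 0) ⊢ —b→ m4, —b→ m5
  m3 = (0 + 0) | b.b.a.(0 + 0) ⊢ —b→ m6
  m4 = (b.(0 + 0) + b.(0 + 0)) | b.a.(0 + 0) ⊢ —b→ m6, —b→ m7
  m5 = b.(b.(0 + 0) + b.(0 + 0)) | a.(0 + 0) ⊢ —a→ m8, —b→ m7
  m6 = (0 + 0) | b.a.(0 + 0) ⊢ —b→ m9
  m7 = (b.(0 + 0) + b.(0 + 0)) | a.(0 + 0) ⊢ —a→ m10, —b→ m9
  m8 = b.(b.(0 + 0) + b.(0 + 0)) | (0 + 0) ⊢ —b→ m10
  m9 = (0 + 0) | a.(0 + 0) ⊢ —a→ m11
  m10 = (b.(0 + 0) + b.(0 + 0)) | (0 + 0) ⊢ —b→ m11
  m11 = (0 + 0) | (0 + 0) ⊢ deadlocked
LTS(Q): 9 reachable states
  n0 = b.(b.(0 + 0) + b.(0 + 0)) | b.b.(0 + 0) ⊢ —b→ n1, —b→ n2
  n1 = (b.(0 + 0) + b.(0 + 0)) | b.b.(0 + 0) ⊢ —b→ n3, —b→ n4
  n2 = b.(b.(0 + 0) + b.(0 + 0)) | b.(0 + 0) ⊢ —b→ n4, —b→ n5
  n3 = (0 + 0) | b.b.(0 + 0) ⊢ —b→ n6
  n4 = (b.(0 + 0) + b.(0 + 0)) | b.(0 + 0) ⊢ —b→ n6, —b→ n7
  n5 = b.(b.(0 + 0) + b.(0 + 0)) | (0 + 0) ⊢ —b→ n7
  n6 = (0 + 0) | b.(0 + 0) ⊢ —b→ n8
  n7 = (b.(0 + 0) + b.(0 + 0)) | (0 + 0) ⊢ —b→ n8
  n8 = (0 + 0) | (0 + 0) ⊢ deadlocked
Executing bba from P (initial set {m0}):
  step 1 (b): {m1, m2}
  step 2 (b): {m3, m4, m5}
  step 3 (a): {m8}
  — P admits the full trace.
Executing bba from Q (initial set {n0}):
  step 1 (b): {n1, n2}
  step 2 (b): {n3, n4, n5}
  step 3 (a): ∅  — Q cannot continue

bba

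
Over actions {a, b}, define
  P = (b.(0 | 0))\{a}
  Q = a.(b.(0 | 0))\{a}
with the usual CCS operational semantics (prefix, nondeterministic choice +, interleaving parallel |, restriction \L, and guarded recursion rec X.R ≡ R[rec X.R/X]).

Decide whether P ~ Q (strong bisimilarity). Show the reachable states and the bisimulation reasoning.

P's transition system — 2 states:
  p0 = (b.(0 | 0))\{a} :: =b=> p1
  p1 = (0 | 0)\{a} :: ·
Q's transition system — 3 states:
  q0 = a.(b.(0 | 0))\{a} :: =a=> q1
  q1 = (b.(0 | 0))\{a} :: =b=> q2
  q2 = (0 | 0)\{a} :: ·
Partition-refinement fixed point:
  B0 = {p0, q1}
  B1 = {p1, q2}
  B2 = {q0}
p0 ∈ B0, q0 ∈ B2 → different blocks

not bisimilar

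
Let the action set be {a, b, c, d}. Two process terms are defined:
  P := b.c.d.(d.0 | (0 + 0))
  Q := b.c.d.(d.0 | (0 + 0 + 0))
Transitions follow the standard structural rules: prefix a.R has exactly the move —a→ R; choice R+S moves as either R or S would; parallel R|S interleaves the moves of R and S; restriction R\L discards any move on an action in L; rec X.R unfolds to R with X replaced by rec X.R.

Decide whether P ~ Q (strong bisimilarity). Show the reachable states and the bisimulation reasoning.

YES

P's transition system — 5 states:
  p0 = b.c.d.(d.0 | (0 + 0)) | =b=> p1
  p1 = c.d.(d.0 | (0 + 0)) | =c=> p2
  p2 = d.(d.0 | (0 + 0)) | =d=> p3
  p3 = d.0 | (0 + 0) | =d=> p4
  p4 = 0 | (0 + 0) | deadlocked
Q's transition system — 5 states:
  q0 = b.c.d.(d.0 | (0 + 0 + 0)) | =b=> q1
  q1 = c.d.(d.0 | (0 + 0 + 0)) | =c=> q2
  q2 = d.(d.0 | (0 + 0 + 0)) | =d=> q3
  q3 = d.0 | (0 + 0 + 0) | =d=> q4
  q4 = 0 | (0 + 0 + 0) | deadlocked
Coarsest stable partition (strong bisimilarity classes):
  B0 = {p0, q0}
  B1 = {p1, q1}
  B2 = {p2, q2}
  B3 = {p3, q3}
  B4 = {p4, q4}
p0 ∈ B0, q0 ∈ B0 → same block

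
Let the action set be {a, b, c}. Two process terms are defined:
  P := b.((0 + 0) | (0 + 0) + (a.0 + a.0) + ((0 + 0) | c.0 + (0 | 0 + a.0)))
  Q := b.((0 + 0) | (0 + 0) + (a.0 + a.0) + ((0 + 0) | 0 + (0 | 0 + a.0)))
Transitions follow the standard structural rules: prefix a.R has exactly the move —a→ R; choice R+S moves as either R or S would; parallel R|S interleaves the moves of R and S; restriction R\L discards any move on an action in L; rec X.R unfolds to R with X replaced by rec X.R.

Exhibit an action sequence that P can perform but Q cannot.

LTS(P): 4 reachable states
  p0 = b.((0 + 0) | (0 + 0) + (a.0 + a.0) + ((0 + 0) | c.0 + (0 | 0 + a.0))) | --b--▸ p1
  p1 = (0 + 0) | (0 + 0) + (a.0 + a.0) + ((0 + 0) | c.0 + (0 | 0 + a.0)) | --a--▸ p2, --c--▸ p3
  p2 = 0 | ·
  p3 = (0 + 0) | 0 | ·
LTS(Q): 3 reachable states
  q0 = b.((0 + 0) | (0 + 0) + (a.0 + a.0) + ((0 + 0) | 0 + (0 | 0 + a.0))) | --b--▸ q1
  q1 = (0 + 0) | (0 + 0) + (a.0 + a.0) + ((0 + 0) | 0 + (0 | 0 + a.0)) | --a--▸ q2
  q2 = 0 | ·
Trace ⟨bc⟩ through P, begin at {p0}:
  step 1 (b): {p1}
  step 2 (c): {p3}
  P completes σ.
Trace ⟨bc⟩ through Q, begin at {q0}:
  step 1 (b): {q1}
  step 2 (c): ∅ (Q stuck)

bc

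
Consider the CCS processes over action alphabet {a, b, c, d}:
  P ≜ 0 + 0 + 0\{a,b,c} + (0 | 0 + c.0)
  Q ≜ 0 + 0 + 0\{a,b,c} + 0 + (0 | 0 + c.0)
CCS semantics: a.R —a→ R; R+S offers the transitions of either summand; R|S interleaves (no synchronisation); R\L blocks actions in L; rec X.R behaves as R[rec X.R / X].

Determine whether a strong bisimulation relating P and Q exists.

P ~ Q

Reachable graph of P (2 states):
  s0 = 0 + 0 + 0\{a,b,c} + (0 | 0 + c.0) ⊢ —c→ s1
  s1 = 0 ⊢ stopped
Reachable graph of Q (2 states):
  t0 = 0 + 0 + 0\{a,b,c} + 0 + (0 | 0 + c.0) ⊢ —c→ t1
  t1 = 0 ⊢ stopped
Bisimilarity quotient blocks:
  B0 = {s0, t0}
  B1 = {s1, t1}
s0 ∈ B0, t0 ∈ B0 → same block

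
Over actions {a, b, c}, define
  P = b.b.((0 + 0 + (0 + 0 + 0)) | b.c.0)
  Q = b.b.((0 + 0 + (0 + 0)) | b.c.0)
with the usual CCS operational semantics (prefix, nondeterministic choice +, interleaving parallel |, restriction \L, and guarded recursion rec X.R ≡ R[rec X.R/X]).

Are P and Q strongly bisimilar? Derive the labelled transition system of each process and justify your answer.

YES

P's transition system — 5 states:
  u0 = b.b.((0 + 0 + (0 + 0 + 0)) | b.c.0) has moves —b→ u1
  u1 = b.((0 + 0 + (0 + 0 + 0)) | b.c.0) has moves —b→ u2
  u2 = (0 + 0 + (0 + 0 + 0)) | b.c.0 has moves —b→ u3
  u3 = (0 + 0 + (0 + 0 + 0)) | c.0 has moves —c→ u4
  u4 = (0 + 0 + (0 + 0 + 0)) | 0 has moves deadlocked
Q's transition system — 5 states:
  v0 = b.b.((0 + 0 + (0 + 0)) | b.c.0) has moves —b→ v1
  v1 = b.((0 + 0 + (0 + 0)) | b.c.0) has moves —b→ v2
  v2 = (0 + 0 + (0 + 0)) | b.c.0 has moves —b→ v3
  v3 = (0 + 0 + (0 + 0)) | c.0 has moves —c→ v4
  v4 = (0 + 0 + (0 + 0)) | 0 has moves deadlocked
Bisimilarity quotient blocks:
  B0 = {u0, v0}
  B1 = {u1, v1}
  B2 = {u2, v2}
  B3 = {u3, v3}
  B4 = {u4, v4}
u0 ∈ B0, v0 ∈ B0 → same block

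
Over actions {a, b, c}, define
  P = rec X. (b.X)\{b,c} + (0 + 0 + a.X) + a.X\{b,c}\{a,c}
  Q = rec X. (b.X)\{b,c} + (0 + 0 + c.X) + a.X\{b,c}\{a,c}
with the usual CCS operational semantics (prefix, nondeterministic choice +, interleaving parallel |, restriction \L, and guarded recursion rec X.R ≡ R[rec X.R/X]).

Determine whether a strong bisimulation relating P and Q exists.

not bisimilar

P's transition system — 2 states:
  s0 = rec X. (b.X)\{b,c} + (0 + 0 + a.X) + a.X\{b,c}\{a,c} has moves --a--▸ s0, --a--▸ s1
  s1 = (rec X. (b.X)\{b,c} + (0 + 0 + a.X) + a.X\{b,c}\{a,c})\{b,c}\{a,c} has moves stopped
Q's transition system — 2 states:
  t0 = rec X. (b.X)\{b,c} + (0 + 0 + c.X) + a.X\{b,c}\{a,c} has moves --a--▸ t1, --c--▸ t0
  t1 = (rec X. (b.X)\{b,c} + (0 + 0 + c.X) + a.X\{b,c}\{a,c})\{b,c}\{a,c} has moves stopped
Coarsest stable partition (strong bisimilarity classes):
  B0 = {s0}
  B1 = {s1, t1}
  B2 = {t0}
s0 ∈ B0, t0 ∈ B2 → different blocks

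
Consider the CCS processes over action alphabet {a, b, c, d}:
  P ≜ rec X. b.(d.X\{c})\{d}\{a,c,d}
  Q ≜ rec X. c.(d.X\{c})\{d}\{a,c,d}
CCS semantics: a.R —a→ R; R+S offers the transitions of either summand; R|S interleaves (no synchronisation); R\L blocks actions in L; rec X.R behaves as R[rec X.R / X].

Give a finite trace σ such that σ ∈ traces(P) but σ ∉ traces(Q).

b

LTS(P): 2 reachable states
  u0 = rec X. b.(d.X\{c})\{d}\{a,c,d} ⊢ --b--▸ u1
  u1 = (d.(rec X. b.(d.X\{c})\{d}\{a,c,d})\{c})\{d}\{a,c,d} ⊢ (no moves)
LTS(Q): 2 reachable states
  v0 = rec X. c.(d.X\{c})\{d}\{a,c,d} ⊢ --c--▸ v1
  v1 = (d.(rec X. c.(d.X\{c})\{d}\{a,c,d})\{c})\{d}\{a,c,d} ⊢ (no moves)
Executing b from P (initial set {u0}):
  step 1 (b): {u1}
  — P admits the full trace.
Executing b from Q (initial set {v0}):
  step 1 (b): ∅ (Q stuck)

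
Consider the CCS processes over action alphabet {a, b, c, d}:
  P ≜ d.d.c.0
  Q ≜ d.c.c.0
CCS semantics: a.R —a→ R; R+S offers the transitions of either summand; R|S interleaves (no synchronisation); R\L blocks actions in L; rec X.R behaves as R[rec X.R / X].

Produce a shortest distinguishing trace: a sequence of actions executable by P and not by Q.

P's transition system — 4 states:
  m0 = d.d.c.0 ⊢ =d=> m1
  m1 = d.c.0 ⊢ =d=> m2
  m2 = c.0 ⊢ =c=> m3
  m3 = 0 ⊢ stopped
Q's transition system — 4 states:
  n0 = d.c.c.0 ⊢ =d=> n1
  n1 = c.c.0 ⊢ =c=> n2
  n2 = c.0 ⊢ =c=> n3
  n3 = 0 ⊢ stopped
Trace ⟨dd⟩ through P, begin at {m0}:
  step 1 (d): {m1}
  step 2 (d): {m2}
  ✓ P
Trace ⟨dd⟩ through Q, begin at {n0}:
  step 1 (d): {n1}
  step 2 (d): ∅ (Q stuck)

dd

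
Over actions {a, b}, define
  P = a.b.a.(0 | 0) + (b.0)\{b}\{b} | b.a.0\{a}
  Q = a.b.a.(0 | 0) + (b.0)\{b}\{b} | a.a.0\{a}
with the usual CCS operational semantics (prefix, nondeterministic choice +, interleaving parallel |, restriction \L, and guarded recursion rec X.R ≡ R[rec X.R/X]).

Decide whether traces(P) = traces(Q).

P's transition system — 6 states:
  u0 = a.b.a.(0 | 0) + (b.0)\{b}\{b} | b.a.0\{a} has moves --a--▸ u1, --b--▸ u2
  u1 = b.a.(0 | 0) has moves --b--▸ u3
  u2 = (b.0)\{b}\{b} | a.0\{a} has moves --a--▸ u4
  u3 = a.(0 | 0) has moves --a--▸ u5
  u4 = (b.0)\{b}\{b} | 0\{a} has moves ∅
  u5 = 0 | 0 has moves ∅
Q's transition system — 6 states:
  v0 = a.b.a.(0 | 0) + (b.0)\{b}\{b} | a.a.0\{a} has moves --a--▸ v1, --a--▸ v2
  v1 = (b.0)\{b}\{b} | a.0\{a} has moves --a--▸ v3
  v2 = b.a.(0 | 0) has moves --b--▸ v4
  v3 = (b.0)\{b}\{b} | 0\{a} has moves ∅
  v4 = a.(0 | 0) has moves --a--▸ v5
  v5 = 0 | 0 has moves ∅
Trace ⟨b⟩ through P, begin at {u0}:
  after b @ step 1: {u2}
  P completes σ.
Trace ⟨b⟩ through Q, begin at {v0}:
  after b @ step 1: ∅ (Q stuck)

NO — witness ⟨b⟩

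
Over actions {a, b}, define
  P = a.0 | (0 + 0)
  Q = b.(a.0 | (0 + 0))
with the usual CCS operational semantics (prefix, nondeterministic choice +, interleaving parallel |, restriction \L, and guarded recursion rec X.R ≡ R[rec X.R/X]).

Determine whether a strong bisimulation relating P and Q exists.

not bisimilar

Reachable graph of P (2 states):
  s0 = a.0 | (0 + 0) has moves ··a··> s1
  s1 = 0 | (0 + 0) has moves stopped
Reachable graph of Q (3 states):
  t0 = b.(a.0 | (0 + 0)) has moves ··b··> t1
  t1 = a.0 | (0 + 0) has moves ··a··> t2
  t2 = 0 | (0 + 0) has moves stopped
Bisimilarity quotient blocks:
  B0 = {s0, t1}
  B1 = {s1, t2}
  B2 = {t0}
s0 ∈ B0, t0 ∈ B2 → different blocks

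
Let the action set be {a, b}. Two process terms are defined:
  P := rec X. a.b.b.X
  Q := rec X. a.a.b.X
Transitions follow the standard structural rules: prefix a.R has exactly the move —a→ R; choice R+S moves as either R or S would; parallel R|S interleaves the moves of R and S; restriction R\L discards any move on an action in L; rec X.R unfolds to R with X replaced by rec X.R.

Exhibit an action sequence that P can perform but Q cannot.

LTS(P): 3 reachable states
  s0 = rec X. a.b.b.X :: —a→ s1
  s1 = b.b.(rec X. a.b.b.X) :: —b→ s2
  s2 = b.(rec X. a.b.b.X) :: —b→ s0
LTS(Q): 3 reachable states
  t0 = rec X. a.a.b.X :: —a→ t1
  t1 = a.b.(rec X. a.a.b.X) :: —a→ t2
  t2 = b.(rec X. a.a.b.X) :: —b→ t0
Trace ⟨ab⟩ through P, begin at {s0}:
  [1] a ⇒ {s1}
  [2] b ⇒ {s2}
  P completes σ.
Trace ⟨ab⟩ through Q, begin at {t0}:
  [1] a ⇒ {t1}
  [2] b ⇒ ∅  — Q cannot continue

ab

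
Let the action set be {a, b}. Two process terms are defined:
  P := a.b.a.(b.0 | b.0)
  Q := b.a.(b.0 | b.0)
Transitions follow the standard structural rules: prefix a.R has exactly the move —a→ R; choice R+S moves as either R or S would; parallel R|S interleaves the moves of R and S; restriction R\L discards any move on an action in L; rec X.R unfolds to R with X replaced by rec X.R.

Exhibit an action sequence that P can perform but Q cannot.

a

Reachable graph of P (7 states):
  p0 = a.b.a.(b.0 | b.0) has moves —a→ p1
  p1 = b.a.(b.0 | b.0) has moves —b→ p2
  p2 = a.(b.0 | b.0) has moves —a→ p3
  p3 = b.0 | b.0 has moves —b→ p4, —b→ p5
  p4 = 0 | b.0 has moves —b→ p6
  p5 = b.0 | 0 has moves —b→ p6
  p6 = 0 | 0 has moves deadlocked
Reachable graph of Q (6 states):
  q0 = b.a.(b.0 | b.0) has moves —b→ q1
  q1 = a.(b.0 | b.0) has moves —a→ q2
  q2 = b.0 | b.0 has moves —b→ q3, —b→ q4
  q3 = 0 | b.0 has moves —b→ q5
  q4 = b.0 | 0 has moves —b→ q5
  q5 = 0 | 0 has moves deadlocked
Trace ⟨a⟩ through P, begin at {p0}:
  [1] a ⇒ {p1}
  — P admits the full trace.
Trace ⟨a⟩ through Q, begin at {q0}:
  [1] a ⇒ ∅  — Q cannot continue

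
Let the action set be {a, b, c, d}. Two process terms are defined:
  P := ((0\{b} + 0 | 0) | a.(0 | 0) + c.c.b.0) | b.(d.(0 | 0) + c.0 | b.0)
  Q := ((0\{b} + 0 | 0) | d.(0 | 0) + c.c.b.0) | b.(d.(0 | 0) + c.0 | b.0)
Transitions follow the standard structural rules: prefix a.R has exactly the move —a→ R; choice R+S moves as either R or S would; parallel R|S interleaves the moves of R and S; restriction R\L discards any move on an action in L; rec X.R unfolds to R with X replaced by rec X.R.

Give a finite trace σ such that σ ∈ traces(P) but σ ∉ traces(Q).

a

Reachable graph of P (25 states):
  s0 = ((0\{b} + 0 | 0) | a.(0 | 0) + c.c.b.0) | b.(d.(0 | 0) + c.0 | b.0) ⊢ =a=> s1, =b=> s2, =c=> s3
  s1 = (0\{b} + 0 | 0) | (0 | 0) | b.(d.(0 | 0) + c.0 | b.0) ⊢ =b=> s4
  s2 = ((0\{b} + 0 | 0) | a.(0 | 0) + c.c.b.0) | (d.(0 | 0) + c.0 | b.0) ⊢ =a=> s4, =b=> s5, =c=> s6, =c=> s7, =d=> s8
  s3 = c.b.0 | b.(d.(0 | 0) + c.0 | b.0) ⊢ =b=> s7, =c=> s9
  s4 = (0\{b} + 0 | 0) | (0 | 0) | (d.(0 | 0) + c.0 | b.0) ⊢ =b=> s10, =c=> s11, =d=> s12
  s5 = ((0\{b} + 0 | 0) | a.(0 | 0) + c.c.b.0) | (c.0 | 0) ⊢ =a=> s10, =c=> s13, =c=> s8
  s6 = ((0\{b} + 0 | 0) | a.(0 | 0) + c.c.b.0) | (0 | b.0) ⊢ =a=> s11, =b=> s8, =c=> s14
  s7 = c.b.0 | (d.(0 | 0) + c.0 | b.0) ⊢ =b=> s13, =c=> s14, =c=> s15, =d=> s16
  s8 = ((0\{b} + 0 | 0) | a.(0 | 0) + c.c.b.0) | (0 | 0) ⊢ =a=> s12, =c=> s16
  s9 = b.0 | b.(d.(0 | 0) + c.0 | b.0) ⊢ =b=> s15, =b=> s17
  s10 = (0\{b} + 0 | 0) | (0 | 0) | (c.0 | 0) ⊢ =c=> s12
  s11 = (0\{b} + 0 | 0) | (0 | 0) | (0 | b.0) ⊢ =b=> s12
  s12 = (0\{b} + 0 | 0) | (0 | 0) | (0 | 0) ⊢ ·
  s13 = c.b.0 | (c.0 | 0) ⊢ =c=> s16, =c=> s18
  s14 = c.b.0 | (0 | b.0) ⊢ =b=> s16, =c=> s19
  s15 = b.0 | (d.(0 | 0) + c.0 | b.0) ⊢ =b=> s18, =b=> s20, =c=> s19, =d=> s21
  s16 = c.b.0 | (0 | 0) ⊢ =c=> s21
  s17 = 0 | b.(d.(0 | 0) + c.0 | b.0) ⊢ =b=> s20
  s18 = b.0 | (c.0 | 0) ⊢ =b=> s22, =c=> s21
  s19 = b.0 | (0 | b.0) ⊢ =b=> s21, =b=> s23
  s20 = 0 | (d.(0 | 0) + c.0 | b.0) ⊢ =b=> s22, =c=> s23, =d=> s24
  s21 = b.0 | (0 | 0) ⊢ =b=> s24
  s22 = 0 | (c.0 | 0) ⊢ =c=> s24
  s23 = 0 | (0 | b.0) ⊢ =b=> s24
  s24 = 0 | (0 | 0) ⊢ ·
Reachable graph of Q (25 states):
  t0 = ((0\{b} + 0 | 0) | d.(0 | 0) + c.c.b.0) | b.(d.(0 | 0) + c.0 | b.0) ⊢ =b=> t1, =c=> t2, =d=> t3
  t1 = ((0\{b} + 0 | 0) | d.(0 | 0) + c.c.b.0) | (d.(0 | 0) + c.0 | b.0) ⊢ =b=> t4, =c=> t5, =c=> t6, =d=> t7, =d=> t8
  t2 = c.b.0 | b.(d.(0 | 0) + c.0 | b.0) ⊢ =b=> t6, =c=> t9
  t3 = (0\{b} + 0 | 0) | (0 | 0) | b.(d.(0 | 0) + c.0 | b.0) ⊢ =b=> t8
  t4 = ((0\{b} + 0 | 0) | d.(0 | 0) + c.c.b.0) | (c.0 | 0) ⊢ =c=> t10, =c=> t7, =d=> t11
  t5 = ((0\{b} + 0 | 0) | d.(0 | 0) + c.c.b.0) | (0 | b.0) ⊢ =b=> t7, =c=> t12, =d=> t13
  t6 = c.b.0 | (d.(0 | 0) + c.0 | b.0) ⊢ =b=> t10, =c=> t12, =c=> t14, =d=> t15
  t7 = ((0\{b} + 0 | 0) | d.(0 | 0) + c.c.b.0) | (0 | 0) ⊢ =c=> t15, =d=> t16
  t8 = (0\{b} + 0 | 0) | (0 | 0) | (d.(0 | 0) + c.0 | b.0) ⊢ =b=> t11, =c=> t13, =d=> t16
  t9 = b.0 | b.(d.(0 | 0) + c.0 | b.0) ⊢ =b=> t14, =b=> t17
  t10 = c.b.0 | (c.0 | 0) ⊢ =c=> t15, =c=> t18
  t11 = (0\{b} + 0 | 0) | (0 | 0) | (c.0 | 0) ⊢ =c=> t16
  t12 = c.b.0 | (0 | b.0) ⊢ =b=> t15, =c=> t19
  t13 = (0\{b} + 0 | 0) | (0 | 0) | (0 | b.0) ⊢ =b=> t16
  t14 = b.0 | (d.(0 | 0) + c.0 | b.0) ⊢ =b=> t18, =b=> t20, =c=> t19, =d=> t21
  t15 = c.b.0 | (0 | 0) ⊢ =c=> t21
  t16 = (0\{b} + 0 | 0) | (0 | 0) | (0 | 0) ⊢ ·
  t17 = 0 | b.(d.(0 | 0) + c.0 | b.0) ⊢ =b=> t20
  t18 = b.0 | (c.0 | 0) ⊢ =b=> t22, =c=> t21
  t19 = b.0 | (0 | b.0) ⊢ =b=> t21, =b=> t23
  t20 = 0 | (d.(0 | 0) + c.0 | b.0) ⊢ =b=> t22, =c=> t23, =d=> t24
  t21 = b.0 | (0 | 0) ⊢ =b=> t24
  t22 = 0 | (c.0 | 0) ⊢ =c=> t24
  t23 = 0 | (0 | b.0) ⊢ =b=> t24
  t24 = 0 | (0 | 0) ⊢ ·
Executing a from P (initial set {s0}):
  [1] a ⇒ {s1}
  ✓ P
Executing a from Q (initial set {t0}):
  [1] a ⇒ ∅ (Q stuck)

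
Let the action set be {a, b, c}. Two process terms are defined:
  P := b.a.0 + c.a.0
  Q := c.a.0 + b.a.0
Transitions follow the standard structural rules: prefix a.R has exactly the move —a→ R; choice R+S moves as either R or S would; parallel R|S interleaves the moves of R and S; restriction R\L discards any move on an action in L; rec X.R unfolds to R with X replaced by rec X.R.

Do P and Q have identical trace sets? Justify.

P's transition system — 3 states:
  u0 = b.a.0 + c.a.0 → -b-> u1, -c-> u1
  u1 = a.0 → -a-> u2
  u2 = 0 → ∅
Q's transition system — 3 states:
  v0 = c.a.0 + b.a.0 → -b-> v1, -c-> v1
  v1 = a.0 → -a-> v2
  v2 = 0 → ∅
Coarsest stable partition (strong bisimilarity classes):
  B0 = {u0, v0}
  B1 = {u1, v1}
  B2 = {u2, v2}
u0 ∈ B0, v0 ∈ B0 → same block
Bisimilar ⇒ trace-equivalent.

YES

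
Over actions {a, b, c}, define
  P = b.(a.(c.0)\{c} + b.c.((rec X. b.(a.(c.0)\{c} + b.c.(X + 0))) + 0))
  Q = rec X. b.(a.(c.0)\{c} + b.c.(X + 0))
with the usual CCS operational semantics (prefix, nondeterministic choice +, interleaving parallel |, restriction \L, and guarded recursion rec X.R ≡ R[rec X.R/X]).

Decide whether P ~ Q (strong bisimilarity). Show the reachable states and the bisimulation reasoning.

P ~ Q

Reachable graph of P (5 states):
  u0 = b.(a.(c.0)\{c} + b.c.((rec X. b.(a.(c.0)\{c} + b.c.(X + 0))) + 0)) has moves ··b··> u1
  u1 = a.(c.0)\{c} + b.c.((rec X. b.(a.(c.0)\{c} + b.c.(X + 0))) + 0) has moves ··a··> u2, ··b··> u3
  u2 = (c.0)\{c} has moves stopped
  u3 = c.((rec X. b.(a.(c.0)\{c} + b.c.(X + 0))) + 0) has moves ··c··> u4
  u4 = (rec X. b.(a.(c.0)\{c} + b.c.(X + 0))) + 0 has moves ··b··> u1
Reachable graph of Q (5 states):
  v0 = rec X. b.(a.(c.0)\{c} + b.c.(X + 0)) has moves ··b··> v1
  v1 = a.(c.0)\{c} + b.c.((rec X. b.(a.(c.0)\{c} + b.c.(X + 0))) + 0) has moves ··a··> v2, ··b··> v3
  v2 = (c.0)\{c} has moves stopped
  v3 = c.((rec X. b.(a.(c.0)\{c} + b.c.(X + 0))) + 0) has moves ··c··> v4
  v4 = (rec X. b.(a.(c.0)\{c} + b.c.(X + 0))) + 0 has moves ··b··> v1
Coarsest stable partition (strong bisimilarity classes):
  B0 = {u0, u4, v0, v4}
  B1 = {u1, v1}
  B2 = {u3, v3}
  B3 = {u2, v2}
u0 ∈ B0, v0 ∈ B0 → same block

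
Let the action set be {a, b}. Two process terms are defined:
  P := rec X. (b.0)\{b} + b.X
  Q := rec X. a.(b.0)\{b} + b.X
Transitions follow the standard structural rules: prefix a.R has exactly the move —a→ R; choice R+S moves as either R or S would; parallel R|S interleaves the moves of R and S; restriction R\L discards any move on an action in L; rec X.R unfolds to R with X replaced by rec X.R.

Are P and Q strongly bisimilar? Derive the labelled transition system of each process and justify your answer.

P's transition system — 1 states:
  m0 = rec X. (b.0)\{b} + b.X :: --b--▸ m0
Q's transition system — 2 states:
  n0 = rec X. a.(b.0)\{b} + b.X :: --a--▸ n1, --b--▸ n0
  n1 = (b.0)\{b} :: deadlocked
Bisimilarity quotient blocks:
  B0 = {m0}
  B1 = {n0}
  B2 = {n1}
m0 ∈ B0, n0 ∈ B1 → different blocks

NO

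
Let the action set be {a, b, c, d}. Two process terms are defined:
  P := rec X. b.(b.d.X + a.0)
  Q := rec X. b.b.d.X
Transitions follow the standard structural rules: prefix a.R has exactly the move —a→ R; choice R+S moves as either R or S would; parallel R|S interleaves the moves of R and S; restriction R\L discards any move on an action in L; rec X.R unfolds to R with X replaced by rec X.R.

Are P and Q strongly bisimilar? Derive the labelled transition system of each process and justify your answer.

LTS(P): 4 reachable states
  m0 = rec X. b.(b.d.X + a.0) ⊢ —b→ m1
  m1 = b.d.(rec X. b.(b.d.X + a.0)) + a.0 ⊢ —a→ m2, —b→ m3
  m2 = 0 ⊢ deadlocked
  m3 = d.(rec X. b.(b.d.X + a.0)) ⊢ —d→ m0
LTS(Q): 3 reachable states
  n0 = rec X. b.b.d.X ⊢ —b→ n1
  n1 = b.d.(rec X. b.b.d.X) ⊢ —b→ n2
  n2 = d.(rec X. b.b.d.X) ⊢ —d→ n0
Partition-refinement fixed point:
  B0 = {m0}
  B1 = {m1}
  B2 = {m2}
  B3 = {m3}
  B4 = {n0}
  B5 = {n1}
  B6 = {n2}
m0 ∈ B0, n0 ∈ B4 → different blocks

not bisimilar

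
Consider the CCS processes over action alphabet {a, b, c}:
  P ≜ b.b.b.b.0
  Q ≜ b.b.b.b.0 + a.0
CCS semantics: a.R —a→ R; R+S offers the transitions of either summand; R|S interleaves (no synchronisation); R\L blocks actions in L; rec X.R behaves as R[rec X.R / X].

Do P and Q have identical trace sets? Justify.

trace-distinct — witness ⟨a⟩

P's transition system — 5 states:
  m0 = b.b.b.b.0 has moves -b-> m1
  m1 = b.b.b.0 has moves -b-> m2
  m2 = b.b.0 has moves -b-> m3
  m3 = b.0 has moves -b-> m4
  m4 = 0 has moves ∅
Q's transition system — 5 states:
  n0 = b.b.b.b.0 + a.0 has moves -a-> n1, -b-> n2
  n1 = 0 has moves ∅
  n2 = b.b.b.0 has moves -b-> n3
  n3 = b.b.0 has moves -b-> n4
  n4 = b.0 has moves -b-> n1
Executing a from Q (initial set {n0}):
  after a @ step 1: {n1}
  ✓ Q
Executing a from P (initial set {m0}):
  after a @ step 1: ∅ (P stuck)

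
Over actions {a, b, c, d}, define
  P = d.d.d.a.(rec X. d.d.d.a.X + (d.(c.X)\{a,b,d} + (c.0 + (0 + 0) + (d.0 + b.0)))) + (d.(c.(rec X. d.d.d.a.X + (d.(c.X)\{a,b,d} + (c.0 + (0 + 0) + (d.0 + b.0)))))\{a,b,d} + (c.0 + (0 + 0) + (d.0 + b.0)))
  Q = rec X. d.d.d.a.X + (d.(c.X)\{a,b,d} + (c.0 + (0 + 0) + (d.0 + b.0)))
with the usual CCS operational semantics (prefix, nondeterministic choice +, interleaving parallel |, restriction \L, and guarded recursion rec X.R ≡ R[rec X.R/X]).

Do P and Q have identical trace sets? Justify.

trace-equivalent

Reachable graph of P (9 states):
  s0 = d.d.d.a.(rec X. d.d.d.a.X + (d.(c.X)\{a,b,d} + (c.0 + (0 + 0) + (d.0 + b.0)))) + (d.(c.(rec X. d.d.d.a.X + (d.(c.X)\{a,b,d} + (c.0 + (0 + 0) + (d.0 + b.0)))))\{a,b,d} + (c.0 + (0 + 0) + (d.0 + b.0))) ⊢ =b=> s1, =c=> s1, =d=> s1, =d=> s2, =d=> s3
  s1 = 0 ⊢ ∅
  s2 = (c.(rec X. d.d.d.a.X + (d.(c.X)\{a,b,d} + (c.0 + (0 + 0) + (d.0 + b.0)))))\{a,b,d} ⊢ =c=> s4
  s3 = d.d.a.(rec X. d.d.d.a.X + (d.(c.X)\{a,b,d} + (c.0 + (0 + 0) + (d.0 + b.0)))) ⊢ =d=> s5
  s4 = (rec X. d.d.d.a.X + (d.(c.X)\{a,b,d} + (c.0 + (0 + 0) + (d.0 + b.0))))\{a,b,d} ⊢ =c=> s6
  s5 = d.a.(rec X. d.d.d.a.X + (d.(c.X)\{a,b,d} + (c.0 + (0 + 0) + (d.0 + b.0)))) ⊢ =d=> s7
  s6 = 0\{a,b,d} ⊢ ∅
  s7 = a.(rec X. d.d.d.a.X + (d.(c.X)\{a,b,d} + (c.0 + (0 + 0) + (d.0 + b.0)))) ⊢ =a=> s8
  s8 = rec X. d.d.d.a.X + (d.(c.X)\{a,b,d} + (c.0 + (0 + 0) + (d.0 + b.0))) ⊢ =b=> s1, =c=> s1, =d=> s1, =d=> s2, =d=> s3
Reachable graph of Q (8 states):
  t0 = rec X. d.d.d.a.X + (d.(c.X)\{a,b,d} + (c.0 + (0 + 0) + (d.0 + b.0))) ⊢ =b=> t1, =c=> t1, =d=> t1, =d=> t2, =d=> t3
  t1 = 0 ⊢ ∅
  t2 = (c.(rec X. d.d.d.a.X + (d.(c.X)\{a,b,d} + (c.0 + (0 + 0) + (d.0 + b.0)))))\{a,b,d} ⊢ =c=> t4
  t3 = d.d.a.(rec X. d.d.d.a.X + (d.(c.X)\{a,b,d} + (c.0 + (0 + 0) + (d.0 + b.0)))) ⊢ =d=> t5
  t4 = (rec X. d.d.d.a.X + (d.(c.X)\{a,b,d} + (c.0 + (0 + 0) + (d.0 + b.0))))\{a,b,d} ⊢ =c=> t6
  t5 = d.a.(rec X. d.d.d.a.X + (d.(c.X)\{a,b,d} + (c.0 + (0 + 0) + (d.0 + b.0)))) ⊢ =d=> t7
  t6 = 0\{a,b,d} ⊢ ∅
  t7 = a.(rec X. d.d.d.a.X + (d.(c.X)\{a,b,d} + (c.0 + (0 + 0) + (d.0 + b.0)))) ⊢ =a=> t0
Coarsest stable partition (strong bisimilarity classes):
  B0 = {s0, s8, t0}
  B1 = {s1, s6, t1, t6}
  B2 = {s3, t3}
  B3 = {s5, t5}
  B4 = {s7, t7}
  B5 = {s2, t2}
  B6 = {s4, t4}
s0 ∈ B0, t0 ∈ B0 → same block
Bisimilar ⇒ trace-equivalent.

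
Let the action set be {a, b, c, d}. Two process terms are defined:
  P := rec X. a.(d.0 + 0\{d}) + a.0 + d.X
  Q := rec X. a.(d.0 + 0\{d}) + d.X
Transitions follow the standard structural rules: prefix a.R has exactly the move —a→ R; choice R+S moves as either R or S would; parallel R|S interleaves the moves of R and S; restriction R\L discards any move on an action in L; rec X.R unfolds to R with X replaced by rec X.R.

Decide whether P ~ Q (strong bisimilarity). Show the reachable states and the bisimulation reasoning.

LTS(P): 3 reachable states
  s0 = rec X. a.(d.0 + 0\{d}) + a.0 + d.X :: ··a··> s1, ··a··> s2, ··d··> s0
  s1 = 0 :: stopped
  s2 = d.0 + 0\{d} :: ··d··> s1
LTS(Q): 3 reachable states
  t0 = rec X. a.(d.0 + 0\{d}) + d.X :: ··a··> t1, ··d··> t0
  t1 = d.0 + 0\{d} :: ··d··> t2
  t2 = 0 :: stopped
Bisimilarity quotient blocks:
  B0 = {s0}
  B1 = {s1, t2}
  B2 = {s2, t1}
  B3 = {t0}
s0 ∈ B0, t0 ∈ B3 → different blocks

P ≁ Q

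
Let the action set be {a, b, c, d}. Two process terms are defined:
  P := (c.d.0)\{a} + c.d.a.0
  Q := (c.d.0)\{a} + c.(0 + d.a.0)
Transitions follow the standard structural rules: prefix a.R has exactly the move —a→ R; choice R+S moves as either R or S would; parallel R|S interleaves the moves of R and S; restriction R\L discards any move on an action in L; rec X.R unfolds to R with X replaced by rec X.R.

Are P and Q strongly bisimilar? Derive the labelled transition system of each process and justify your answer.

Reachable graph of P (6 states):
  u0 = (c.d.0)\{a} + c.d.a.0 → —c→ u1, —c→ u2
  u1 = (d.0)\{a} → —d→ u3
  u2 = d.a.0 → —d→ u4
  u3 = 0\{a} → deadlocked
  u4 = a.0 → —a→ u5
  u5 = 0 → deadlocked
Reachable graph of Q (6 states):
  v0 = (c.d.0)\{a} + c.(0 + d.a.0) → —c→ v1, —c→ v2
  v1 = (d.0)\{a} → —d→ v3
  v2 = 0 + d.a.0 → —d→ v4
  v3 = 0\{a} → deadlocked
  v4 = a.0 → —a→ v5
  v5 = 0 → deadlocked
Bisimilarity quotient blocks:
  B0 = {u0, v0}
  B1 = {u2, v2}
  B2 = {u4, v4}
  B3 = {u3, u5, v3, v5}
  B4 = {u1, v1}
u0 ∈ B0, v0 ∈ B0 → same block

bisimilar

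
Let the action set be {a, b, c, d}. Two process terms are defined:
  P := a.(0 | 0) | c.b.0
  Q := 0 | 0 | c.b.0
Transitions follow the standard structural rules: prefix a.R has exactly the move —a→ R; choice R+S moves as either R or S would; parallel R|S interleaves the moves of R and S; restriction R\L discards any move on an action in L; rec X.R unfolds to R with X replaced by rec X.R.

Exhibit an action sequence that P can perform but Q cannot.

P's transition system — 6 states:
  u0 = a.(0 | 0) | c.b.0 :: =a=> u1, =c=> u2
  u1 = 0 | 0 | c.b.0 :: =c=> u3
  u2 = a.(0 | 0) | b.0 :: =a=> u3, =b=> u4
  u3 = 0 | 0 | b.0 :: =b=> u5
  u4 = a.(0 | 0) | 0 :: =a=> u5
  u5 = 0 | 0 | 0 :: ·
Q's transition system — 3 states:
  v0 = 0 | 0 | c.b.0 :: =c=> v1
  v1 = 0 | 0 | b.0 :: =b=> v2
  v2 = 0 | 0 | 0 :: ·
Run σ = ⟨a⟩ on P: start {u0}
  after a @ step 1: {u1}
  P completes σ.
Run σ = ⟨a⟩ on Q: start {v0}
  after a @ step 1: no successor for Q

a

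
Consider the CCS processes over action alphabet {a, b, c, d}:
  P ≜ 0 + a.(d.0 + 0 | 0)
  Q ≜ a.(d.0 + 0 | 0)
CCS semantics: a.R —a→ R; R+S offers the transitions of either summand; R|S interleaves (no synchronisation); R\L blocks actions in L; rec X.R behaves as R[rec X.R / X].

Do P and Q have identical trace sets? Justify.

P's transition system — 3 states:
  u0 = 0 + a.(d.0 + 0 | 0) :: -a-> u1
  u1 = d.0 + 0 | 0 :: -d-> u2
  u2 = 0 :: deadlocked
Q's transition system — 3 states:
  v0 = a.(d.0 + 0 | 0) :: -a-> v1
  v1 = d.0 + 0 | 0 :: -d-> v2
  v2 = 0 :: deadlocked
Bisimilarity quotient blocks:
  B0 = {u0, v0}
  B1 = {u1, v1}
  B2 = {u2, v2}
u0 ∈ B0, v0 ∈ B0 → same block
Bisimilar ⇒ trace-equivalent.

YES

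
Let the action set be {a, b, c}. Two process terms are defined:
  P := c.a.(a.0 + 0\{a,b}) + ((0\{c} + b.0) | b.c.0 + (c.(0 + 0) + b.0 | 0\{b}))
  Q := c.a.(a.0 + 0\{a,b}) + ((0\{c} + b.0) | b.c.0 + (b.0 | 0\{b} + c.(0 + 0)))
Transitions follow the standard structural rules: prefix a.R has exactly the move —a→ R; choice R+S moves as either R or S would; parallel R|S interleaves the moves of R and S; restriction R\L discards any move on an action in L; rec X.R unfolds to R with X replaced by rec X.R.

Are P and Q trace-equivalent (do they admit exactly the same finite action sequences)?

trace-equivalent

LTS(P): 11 reachable states
  m0 = c.a.(a.0 + 0\{a,b}) + ((0\{c} + b.0) | b.c.0 + (c.(0 + 0) + b.0 | 0\{b})) :: ··b··> m1, ··b··> m2, ··b··> m3, ··c··> m4, ··c··> m5
  m1 = (0\{c} + b.0) | c.0 :: ··b··> m6, ··c··> m7
  m2 = 0 | 0\{b} :: ·
  m3 = 0 | b.c.0 :: ··b··> m6
  m4 = 0 + 0 :: ·
  m5 = a.(a.0 + 0\{a,b}) :: ··a··> m8
  m6 = 0 | c.0 :: ··c··> m9
  m7 = (0\{c} + b.0) | 0 :: ··b··> m9
  m8 = a.0 + 0\{a,b} :: ··a··> m10
  m9 = 0 | 0 :: ·
  m10 = 0 :: ·
LTS(Q): 11 reachable states
  n0 = c.a.(a.0 + 0\{a,b}) + ((0\{c} + b.0) | b.c.0 + (b.0 | 0\{b} + c.(0 + 0))) :: ··b··> n1, ··b··> n2, ··b··> n3, ··c··> n4, ··c··> n5
  n1 = (0\{c} + b.0) | c.0 :: ··b··> n6, ··c··> n7
  n2 = 0 | 0\{b} :: ·
  n3 = 0 | b.c.0 :: ··b··> n6
  n4 = 0 + 0 :: ·
  n5 = a.(a.0 + 0\{a,b}) :: ··a··> n8
  n6 = 0 | c.0 :: ··c··> n9
  n7 = (0\{c} + b.0) | 0 :: ··b··> n9
  n8 = a.0 + 0\{a,b} :: ··a··> n10
  n9 = 0 | 0 :: ·
  n10 = 0 :: ·
Bisimilarity quotient blocks:
  B0 = {m0, n0}
  B1 = {m5, n5}
  B2 = {m8, n8}
  B3 = {m10, m2, m4, m9, n10, n2, n4, n9}
  B4 = {m3, n3}
  B5 = {m6, n6}
  B6 = {m1, n1}
  B7 = {m7, n7}
m0 ∈ B0, n0 ∈ B0 → same block
Bisimilar ⇒ trace-equivalent.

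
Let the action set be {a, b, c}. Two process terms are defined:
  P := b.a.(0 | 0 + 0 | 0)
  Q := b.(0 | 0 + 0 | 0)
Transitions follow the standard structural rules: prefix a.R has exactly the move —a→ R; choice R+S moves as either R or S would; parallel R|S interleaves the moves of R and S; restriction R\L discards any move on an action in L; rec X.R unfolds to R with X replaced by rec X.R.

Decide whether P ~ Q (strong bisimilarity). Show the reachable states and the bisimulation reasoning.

not bisimilar

P's transition system — 3 states:
  p0 = b.a.(0 | 0 + 0 | 0) :: ··b··> p1
  p1 = a.(0 | 0 + 0 | 0) :: ··a··> p2
  p2 = 0 | 0 + 0 | 0 :: (no moves)
Q's transition system — 2 states:
  q0 = b.(0 | 0 + 0 | 0) :: ··b··> q1
  q1 = 0 | 0 + 0 | 0 :: (no moves)
Bisimilarity quotient blocks:
  B0 = {p0}
  B1 = {p1}
  B2 = {p2, q1}
  B3 = {q0}
p0 ∈ B0, q0 ∈ B3 → different blocks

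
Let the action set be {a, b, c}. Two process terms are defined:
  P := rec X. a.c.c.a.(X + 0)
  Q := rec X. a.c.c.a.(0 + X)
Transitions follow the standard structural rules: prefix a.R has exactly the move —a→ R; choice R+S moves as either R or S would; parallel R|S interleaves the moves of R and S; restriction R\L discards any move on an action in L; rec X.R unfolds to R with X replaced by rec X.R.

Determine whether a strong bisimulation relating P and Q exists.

Reachable graph of P (5 states):
  s0 = rec X. a.c.c.a.(X + 0) → --a--▸ s1
  s1 = c.c.a.((rec X. a.c.c.a.(X + 0)) + 0) → --c--▸ s2
  s2 = c.a.((rec X. a.c.c.a.(X + 0)) + 0) → --c--▸ s3
  s3 = a.((rec X. a.c.c.a.(X + 0)) + 0) → --a--▸ s4
  s4 = (rec X. a.c.c.a.(X + 0)) + 0 → --a--▸ s1
Reachable graph of Q (5 states):
  t0 = rec X. a.c.c.a.(0 + X) → --a--▸ t1
  t1 = c.c.a.(0 + (rec X. a.c.c.a.(0 + X))) → --c--▸ t2
  t2 = c.a.(0 + (rec X. a.c.c.a.(0 + X))) → --c--▸ t3
  t3 = a.(0 + (rec X. a.c.c.a.(0 + X))) → --a--▸ t4
  t4 = 0 + (rec X. a.c.c.a.(0 + X)) → --a--▸ t1
Bisimilarity quotient blocks:
  B0 = {s0, s4, t0, t4}
  B1 = {s1, t1}
  B2 = {s2, t2}
  B3 = {s3, t3}
s0 ∈ B0, t0 ∈ B0 → same block

bisimilar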